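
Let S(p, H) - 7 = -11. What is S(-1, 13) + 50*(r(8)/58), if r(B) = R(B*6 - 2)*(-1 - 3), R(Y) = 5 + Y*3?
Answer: -14416/29 ≈ -497.10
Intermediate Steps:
S(p, H) = -4 (S(p, H) = 7 - 11 = -4)
R(Y) = 5 + 3*Y
r(B) = 4 - 72*B (r(B) = (5 + 3*(B*6 - 2))*(-1 - 3) = (5 + 3*(6*B - 2))*(-4) = (5 + 3*(-2 + 6*B))*(-4) = (5 + (-6 + 18*B))*(-4) = (-1 + 18*B)*(-4) = 4 - 72*B)
S(-1, 13) + 50*(r(8)/58) = -4 + 50*((4 - 72*8)/58) = -4 + 50*((4 - 576)*(1/58)) = -4 + 50*(-572*1/58) = -4 + 50*(-286/29) = -4 - 14300/29 = -14416/29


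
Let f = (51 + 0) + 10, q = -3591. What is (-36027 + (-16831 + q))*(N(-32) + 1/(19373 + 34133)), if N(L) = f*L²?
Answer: -188663779214465/53506 ≈ -3.5260e+9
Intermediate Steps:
f = 61 (f = 51 + 10 = 61)
N(L) = 61*L²
(-36027 + (-16831 + q))*(N(-32) + 1/(19373 + 34133)) = (-36027 + (-16831 - 3591))*(61*(-32)² + 1/(19373 + 34133)) = (-36027 - 20422)*(61*1024 + 1/53506) = -56449*(62464 + 1/53506) = -56449*3342198785/53506 = -188663779214465/53506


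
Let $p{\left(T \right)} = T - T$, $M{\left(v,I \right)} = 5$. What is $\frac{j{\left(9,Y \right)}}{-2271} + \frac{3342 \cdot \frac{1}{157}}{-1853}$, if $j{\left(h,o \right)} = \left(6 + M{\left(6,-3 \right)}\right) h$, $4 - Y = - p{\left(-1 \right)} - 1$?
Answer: $- \frac{12130287}{220227197} \approx -0.055081$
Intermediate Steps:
$p{\left(T \right)} = 0$
$Y = 5$ ($Y = 4 - \left(\left(-1\right) 0 - 1\right) = 4 - \left(0 - 1\right) = 4 - -1 = 4 + 1 = 5$)
$j{\left(h,o \right)} = 11 h$ ($j{\left(h,o \right)} = \left(6 + 5\right) h = 11 h$)
$\frac{j{\left(9,Y \right)}}{-2271} + \frac{3342 \cdot \frac{1}{157}}{-1853} = \frac{11 \cdot 9}{-2271} + \frac{3342 \cdot \frac{1}{157}}{-1853} = 99 \left(- \frac{1}{2271}\right) + 3342 \cdot \frac{1}{157} \left(- \frac{1}{1853}\right) = - \frac{33}{757} + \frac{3342}{157} \left(- \frac{1}{1853}\right) = - \frac{33}{757} - \frac{3342}{290921} = - \frac{12130287}{220227197}$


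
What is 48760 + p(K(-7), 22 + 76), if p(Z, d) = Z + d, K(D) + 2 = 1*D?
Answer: 48849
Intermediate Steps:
K(D) = -2 + D (K(D) = -2 + 1*D = -2 + D)
48760 + p(K(-7), 22 + 76) = 48760 + ((-2 - 7) + (22 + 76)) = 48760 + (-9 + 98) = 48760 + 89 = 48849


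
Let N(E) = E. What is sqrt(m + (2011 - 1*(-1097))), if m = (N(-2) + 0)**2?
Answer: 2*sqrt(778) ≈ 55.785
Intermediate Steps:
m = 4 (m = (-2 + 0)**2 = (-2)**2 = 4)
sqrt(m + (2011 - 1*(-1097))) = sqrt(4 + (2011 - 1*(-1097))) = sqrt(4 + (2011 + 1097)) = sqrt(4 + 3108) = sqrt(3112) = 2*sqrt(778)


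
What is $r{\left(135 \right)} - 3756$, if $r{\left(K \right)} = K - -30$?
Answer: $-3591$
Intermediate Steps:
$r{\left(K \right)} = 30 + K$ ($r{\left(K \right)} = K + 30 = 30 + K$)
$r{\left(135 \right)} - 3756 = \left(30 + 135\right) - 3756 = 165 + \left(\left(-3638 - 9196\right) + 9078\right) = 165 + \left(-12834 + 9078\right) = 165 - 3756 = -3591$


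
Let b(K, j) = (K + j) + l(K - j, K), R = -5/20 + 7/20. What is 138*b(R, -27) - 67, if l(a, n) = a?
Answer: -197/5 ≈ -39.400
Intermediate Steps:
R = ⅒ (R = -5*1/20 + 7*(1/20) = -¼ + 7/20 = ⅒ ≈ 0.10000)
b(K, j) = 2*K (b(K, j) = (K + j) + (K - j) = 2*K)
138*b(R, -27) - 67 = 138*(2*(⅒)) - 67 = 138*(⅕) - 67 = 138/5 - 67 = -197/5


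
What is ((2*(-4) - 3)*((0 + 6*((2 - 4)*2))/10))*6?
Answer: 792/5 ≈ 158.40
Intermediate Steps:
((2*(-4) - 3)*((0 + 6*((2 - 4)*2))/10))*6 = ((-8 - 3)*((0 + 6*(-2*2))*(⅒)))*6 = -11*(0 + 6*(-4))/10*6 = -11*(0 - 24)/10*6 = -(-264)/10*6 = -11*(-12/5)*6 = (132/5)*6 = 792/5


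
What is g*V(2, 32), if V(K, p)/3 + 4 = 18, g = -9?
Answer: -378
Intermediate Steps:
V(K, p) = 42 (V(K, p) = -12 + 3*18 = -12 + 54 = 42)
g*V(2, 32) = -9*42 = -378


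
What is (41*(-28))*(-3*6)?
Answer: 20664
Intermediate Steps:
(41*(-28))*(-3*6) = -1148*(-18) = 20664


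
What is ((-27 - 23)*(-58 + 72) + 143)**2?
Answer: 310249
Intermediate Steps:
((-27 - 23)*(-58 + 72) + 143)**2 = (-50*14 + 143)**2 = (-700 + 143)**2 = (-557)**2 = 310249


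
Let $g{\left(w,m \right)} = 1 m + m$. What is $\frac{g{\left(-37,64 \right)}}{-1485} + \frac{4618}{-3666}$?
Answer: $- \frac{1221163}{907335} \approx -1.3459$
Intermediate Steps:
$g{\left(w,m \right)} = 2 m$ ($g{\left(w,m \right)} = m + m = 2 m$)
$\frac{g{\left(-37,64 \right)}}{-1485} + \frac{4618}{-3666} = \frac{2 \cdot 64}{-1485} + \frac{4618}{-3666} = 128 \left(- \frac{1}{1485}\right) + 4618 \left(- \frac{1}{3666}\right) = - \frac{128}{1485} - \frac{2309}{1833} = - \frac{1221163}{907335}$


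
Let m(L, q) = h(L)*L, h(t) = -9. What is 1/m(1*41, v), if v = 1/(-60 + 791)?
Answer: -1/369 ≈ -0.0027100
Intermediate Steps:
v = 1/731 ≈ 0.0013680
m(L, q) = -9*L
1/m(1*41, v) = 1/(-9*41) = 1/(-369) = -1/369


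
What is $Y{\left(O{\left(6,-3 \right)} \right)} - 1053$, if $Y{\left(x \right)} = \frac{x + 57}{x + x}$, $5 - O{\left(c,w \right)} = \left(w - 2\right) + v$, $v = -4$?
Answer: $- \frac{29413}{28} \approx -1050.5$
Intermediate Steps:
$O{\left(c,w \right)} = 11 - w$ ($O{\left(c,w \right)} = 5 - \left(\left(w - 2\right) - 4\right) = 5 - \left(\left(-2 + w\right) - 4\right) = 5 - \left(-6 + w\right) = 11 - w$)
$Y{\left(x \right)} = \frac{57 + x}{2 x}$
$Y{\left(O{\left(6,-3 \right)} \right)} - 1053 = \frac{57 + \left(11 - -3\right)}{2 \left(11 - -3\right)} - 1053 = \frac{57 + \left(11 + 3\right)}{2 \left(11 + 3\right)} - 1053 = \frac{57 + 14}{2 \cdot 14} - 1053 = \frac{1}{2} \cdot \frac{1}{14} \cdot 71 - 1053 = \frac{71}{28} - 1053 = - \frac{29413}{28}$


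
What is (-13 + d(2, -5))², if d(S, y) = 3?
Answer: 100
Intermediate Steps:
(-13 + d(2, -5))² = (-13 + 3)² = (-10)² = 100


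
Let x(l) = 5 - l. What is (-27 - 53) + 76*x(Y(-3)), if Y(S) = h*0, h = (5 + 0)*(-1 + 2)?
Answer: 300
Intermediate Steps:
h = 5 (h = 5*1 = 5)
Y(S) = 0 (Y(S) = 5*0 = 0)
(-27 - 53) + 76*x(Y(-3)) = (-27 - 53) + 76*(5 - 1*0) = -80 + 76*(5 + 0) = -80 + 76*5 = -80 + 380 = 300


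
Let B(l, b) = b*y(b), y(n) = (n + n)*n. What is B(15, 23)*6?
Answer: 146004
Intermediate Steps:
y(n) = 2*n**2 (y(n) = (2*n)*n = 2*n**2)
B(l, b) = 2*b**3 (B(l, b) = b*(2*b**2) = 2*b**3)
B(15, 23)*6 = (2*23**3)*6 = (2*12167)*6 = 24334*6 = 146004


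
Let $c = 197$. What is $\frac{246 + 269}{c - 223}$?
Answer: $- \frac{515}{26} \approx -19.808$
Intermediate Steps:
$\frac{246 + 269}{c - 223} = \frac{246 + 269}{197 - 223} = \frac{515}{-26} = 515 \left(- \frac{1}{26}\right) = - \frac{515}{26}$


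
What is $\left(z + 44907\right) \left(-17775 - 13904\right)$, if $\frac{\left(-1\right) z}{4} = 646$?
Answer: $-1340750317$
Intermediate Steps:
$z = -2584$ ($z = \left(-4\right) 646 = -2584$)
$\left(z + 44907\right) \left(-17775 - 13904\right) = \left(-2584 + 44907\right) \left(-17775 - 13904\right) = 42323 \left(-31679\right) = -1340750317$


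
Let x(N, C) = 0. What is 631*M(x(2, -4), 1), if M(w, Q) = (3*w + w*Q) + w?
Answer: 0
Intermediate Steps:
M(w, Q) = 4*w + Q*w (M(w, Q) = (3*w + Q*w) + w = 4*w + Q*w)
631*M(x(2, -4), 1) = 631*(0*(4 + 1)) = 631*(0*5) = 631*0 = 0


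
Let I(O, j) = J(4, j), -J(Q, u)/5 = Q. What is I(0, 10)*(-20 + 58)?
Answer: -760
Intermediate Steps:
J(Q, u) = -5*Q
I(O, j) = -20 (I(O, j) = -5*4 = -20)
I(0, 10)*(-20 + 58) = -20*(-20 + 58) = -20*38 = -760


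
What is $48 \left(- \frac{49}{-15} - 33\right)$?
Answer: $- \frac{7136}{5} \approx -1427.2$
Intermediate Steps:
$48 \left(- \frac{49}{-15} - 33\right) = 48 \left(\left(-49\right) \left(- \frac{1}{15}\right) - 33\right) = 48 \left(\frac{49}{15} - 33\right) = 48 \left(- \frac{446}{15}\right) = - \frac{7136}{5}$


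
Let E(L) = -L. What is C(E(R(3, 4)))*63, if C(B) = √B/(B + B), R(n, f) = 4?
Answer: -63*I/4 ≈ -15.75*I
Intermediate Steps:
C(B) = 1/(2*√B) (C(B) = √B/((2*B)) = (1/(2*B))*√B = 1/(2*√B))
C(E(R(3, 4)))*63 = (1/(2*√(-1*4)))*63 = (1/(2*√(-4)))*63 = ((-I/2)/2)*63 = -I/4*63 = -63*I/4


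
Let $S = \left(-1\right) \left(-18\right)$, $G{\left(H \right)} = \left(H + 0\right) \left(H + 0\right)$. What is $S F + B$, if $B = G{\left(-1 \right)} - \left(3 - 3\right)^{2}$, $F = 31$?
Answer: $559$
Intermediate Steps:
$G{\left(H \right)} = H^{2}$ ($G{\left(H \right)} = H H = H^{2}$)
$S = 18$
$B = 1$ ($B = \left(-1\right)^{2} - \left(3 - 3\right)^{2} = 1 - 0^{2} = 1 - 0 = 1 + 0 = 1$)
$S F + B = 18 \cdot 31 + 1 = 558 + 1 = 559$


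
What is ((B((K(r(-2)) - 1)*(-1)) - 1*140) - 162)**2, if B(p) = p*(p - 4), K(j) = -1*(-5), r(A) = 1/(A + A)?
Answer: 72900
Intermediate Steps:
r(A) = 1/(2*A)
K(j) = 5
B(p) = p*(-4 + p)
((B((K(r(-2)) - 1)*(-1)) - 1*140) - 162)**2 = ((((5 - 1)*(-1))*(-4 + (5 - 1)*(-1)) - 1*140) - 162)**2 = (((4*(-1))*(-4 + 4*(-1)) - 140) - 162)**2 = ((-4*(-4 - 4) - 140) - 162)**2 = ((-4*(-8) - 140) - 162)**2 = ((32 - 140) - 162)**2 = (-108 - 162)**2 = (-270)**2 = 72900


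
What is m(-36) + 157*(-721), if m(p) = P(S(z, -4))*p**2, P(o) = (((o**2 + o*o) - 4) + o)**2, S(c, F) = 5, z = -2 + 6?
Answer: 3257699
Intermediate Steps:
z = 4
P(o) = (-4 + o + 2*o**2)**2 (P(o) = (((o**2 + o**2) - 4) + o)**2 = ((2*o**2 - 4) + o)**2 = ((-4 + 2*o**2) + o)**2 = (-4 + o + 2*o**2)**2)
m(p) = 2601*p**2 (m(p) = (-4 + 5 + 2*5**2)**2*p**2 = (-4 + 5 + 2*25)**2*p**2 = (-4 + 5 + 50)**2*p**2 = 51**2*p**2 = 2601*p**2)
m(-36) + 157*(-721) = 2601*(-36)**2 + 157*(-721) = 2601*1296 - 113197 = 3370896 - 113197 = 3257699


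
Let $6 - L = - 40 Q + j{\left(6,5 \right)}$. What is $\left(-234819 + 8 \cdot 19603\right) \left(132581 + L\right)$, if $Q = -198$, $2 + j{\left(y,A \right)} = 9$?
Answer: $-9722856700$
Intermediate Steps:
$j{\left(y,A \right)} = 7$ ($j{\left(y,A \right)} = -2 + 9 = 7$)
$L = -7921$ ($L = 6 - \left(\left(-40\right) \left(-198\right) + 7\right) = 6 - \left(7920 + 7\right) = 6 - 7927 = -7921$)
$\left(-234819 + 8 \cdot 19603\right) \left(132581 + L\right) = \left(-234819 + 8 \cdot 19603\right) \left(132581 - 7921\right) = \left(-234819 + 156824\right) 124660 = \left(-77995\right) 124660 = -9722856700$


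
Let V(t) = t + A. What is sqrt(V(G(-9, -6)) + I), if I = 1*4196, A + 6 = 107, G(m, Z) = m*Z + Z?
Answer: sqrt(4345) ≈ 65.917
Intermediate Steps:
G(m, Z) = Z + Z*m (G(m, Z) = Z*m + Z = Z + Z*m)
A = 101 (A = -6 + 107 = 101)
V(t) = 101 + t (V(t) = t + 101 = 101 + t)
I = 4196
sqrt(V(G(-9, -6)) + I) = sqrt((101 - 6*(1 - 9)) + 4196) = sqrt((101 - 6*(-8)) + 4196) = sqrt((101 + 48) + 4196) = sqrt(149 + 4196) = sqrt(4345)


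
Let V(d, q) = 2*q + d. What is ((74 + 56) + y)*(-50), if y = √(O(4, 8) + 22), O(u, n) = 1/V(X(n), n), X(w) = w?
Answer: -6500 - 575*√6/6 ≈ -6734.7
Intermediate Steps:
V(d, q) = d + 2*q
O(u, n) = 1/(3*n) (O(u, n) = 1/(n + 2*n) = 1/(3*n))
y = 23*√6/12 (y = √((⅓)/8 + 22) = √((⅓)*(⅛) + 22) = √(1/24 + 22) = √(529/24) = 23*√6/12 ≈ 4.6949)
((74 + 56) + y)*(-50) = ((74 + 56) + 23*√6/12)*(-50) = (130 + 23*√6/12)*(-50) = -6500 - 575*√6/6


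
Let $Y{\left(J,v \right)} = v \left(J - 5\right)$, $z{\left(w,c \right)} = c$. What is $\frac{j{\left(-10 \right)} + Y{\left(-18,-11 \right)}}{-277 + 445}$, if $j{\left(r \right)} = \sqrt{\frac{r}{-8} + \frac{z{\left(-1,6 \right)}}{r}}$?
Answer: $\frac{253}{168} + \frac{\sqrt{65}}{1680} \approx 1.5108$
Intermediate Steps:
$Y{\left(J,v \right)} = v \left(-5 + J\right)$
$j{\left(r \right)} = \sqrt{\frac{6}{r} - \frac{r}{8}}$ ($j{\left(r \right)} = \sqrt{\frac{r}{-8} + \frac{6}{r}} = \sqrt{r \left(- \frac{1}{8}\right) + \frac{6}{r}} = \sqrt{- \frac{r}{8} + \frac{6}{r}} = \sqrt{\frac{6}{r} - \frac{r}{8}}$)
$\frac{j{\left(-10 \right)} + Y{\left(-18,-11 \right)}}{-277 + 445} = \frac{\frac{\sqrt{\left(-2\right) \left(-10\right) + \frac{96}{-10}}}{4} - 11 \left(-5 - 18\right)}{-277 + 445} = \frac{\frac{\sqrt{20 + 96 \left(- \frac{1}{10}\right)}}{4} - -253}{168} = \left(\frac{\sqrt{20 - \frac{48}{5}}}{4} + 253\right) \frac{1}{168} = \left(\frac{\sqrt{\frac{52}{5}}}{4} + 253\right) \frac{1}{168} = \left(\frac{\frac{2}{5} \sqrt{65}}{4} + 253\right) \frac{1}{168} = \left(\frac{\sqrt{65}}{10} + 253\right) \frac{1}{168} = \left(253 + \frac{\sqrt{65}}{10}\right) \frac{1}{168} = \frac{253}{168} + \frac{\sqrt{65}}{1680}$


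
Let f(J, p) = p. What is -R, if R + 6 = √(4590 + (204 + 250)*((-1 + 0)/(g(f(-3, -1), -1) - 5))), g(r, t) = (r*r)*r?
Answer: 6 - √41991/3 ≈ -62.306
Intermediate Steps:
g(r, t) = r³ (g(r, t) = r²*r = r³)
R = -6 + √41991/3 (R = -6 + √(4590 + (204 + 250)*((-1 + 0)/((-1)³ - 5))) = -6 + √(4590 + 454*(-1/(-1 - 5))) = -6 + √(4590 + 454*(-1/(-6))) = -6 + √(4590 + 454*(-1*(-⅙))) = -6 + √(4590 + 454*(⅙)) = -6 + √(4590 + 227/3) = -6 + √(13997/3) = -6 + √41991/3 ≈ 62.306)
-R = -(-6 + √41991/3) = 6 - √41991/3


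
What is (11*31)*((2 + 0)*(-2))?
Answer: -1364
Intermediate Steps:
(11*31)*((2 + 0)*(-2)) = 341*(2*(-2)) = 341*(-4) = -1364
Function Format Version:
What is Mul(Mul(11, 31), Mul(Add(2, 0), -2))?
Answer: -1364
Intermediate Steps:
Mul(Mul(11, 31), Mul(Add(2, 0), -2)) = Mul(341, Mul(2, -2)) = Mul(341, -4) = -1364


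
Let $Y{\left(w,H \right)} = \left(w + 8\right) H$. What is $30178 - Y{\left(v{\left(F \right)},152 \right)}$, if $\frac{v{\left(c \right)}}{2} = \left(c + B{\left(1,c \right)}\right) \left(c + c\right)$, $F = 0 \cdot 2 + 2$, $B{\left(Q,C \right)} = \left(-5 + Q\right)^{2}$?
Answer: $7074$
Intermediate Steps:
$F = 2$ ($F = 0 + 2 = 2$)
$v{\left(c \right)} = 4 c \left(16 + c\right)$ ($v{\left(c \right)} = 2 \left(c + \left(-5 + 1\right)^{2}\right) \left(c + c\right) = 2 \left(c + \left(-4\right)^{2}\right) 2 c = 2 \left(c + 16\right) 2 c = 2 \left(16 + c\right) 2 c = 2 \cdot 2 c \left(16 + c\right) = 4 c \left(16 + c\right)$)
$Y{\left(w,H \right)} = H \left(8 + w\right)$ ($Y{\left(w,H \right)} = \left(8 + w\right) H = H \left(8 + w\right)$)
$30178 - Y{\left(v{\left(F \right)},152 \right)} = 30178 - 152 \left(8 + 4 \cdot 2 \left(16 + 2\right)\right) = 30178 - 152 \left(8 + 4 \cdot 2 \cdot 18\right) = 30178 - 152 \left(8 + 144\right) = 30178 - 152 \cdot 152 = 30178 - 23104 = 7074$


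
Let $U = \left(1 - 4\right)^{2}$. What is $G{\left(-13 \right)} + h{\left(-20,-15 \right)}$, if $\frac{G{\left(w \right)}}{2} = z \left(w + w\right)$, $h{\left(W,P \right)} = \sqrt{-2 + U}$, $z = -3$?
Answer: $156 + \sqrt{7} \approx 158.65$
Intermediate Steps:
$U = 9$ ($U = \left(-3\right)^{2} = 9$)
$h{\left(W,P \right)} = \sqrt{7}$ ($h{\left(W,P \right)} = \sqrt{-2 + 9} = \sqrt{7}$)
$G{\left(w \right)} = - 12 w$ ($G{\left(w \right)} = 2 \left(- 3 \left(w + w\right)\right) = 2 \left(- 3 \cdot 2 w\right) = 2 \left(- 6 w\right) = - 12 w$)
$G{\left(-13 \right)} + h{\left(-20,-15 \right)} = \left(-12\right) \left(-13\right) + \sqrt{7} = 156 + \sqrt{7}$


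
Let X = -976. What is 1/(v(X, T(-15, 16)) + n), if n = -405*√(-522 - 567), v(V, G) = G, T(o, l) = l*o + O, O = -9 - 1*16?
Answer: -53/35738690 + 2673*I/35738690 ≈ -1.483e-6 + 7.4793e-5*I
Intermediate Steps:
O = -25 (O = -9 - 16 = -25)
T(o, l) = -25 + l*o (T(o, l) = l*o - 25 = -25 + l*o)
n = -13365*I ≈ -13365.0*I
1/(v(X, T(-15, 16)) + n) = 1/((-25 + 16*(-15)) - 13365*I) = 1/((-25 - 240) - 13365*I) = 1/(-265 - 13365*I) = (-265 + 13365*I)/178693450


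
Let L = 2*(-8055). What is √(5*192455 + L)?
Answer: √946165 ≈ 972.71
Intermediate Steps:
L = -16110
√(5*192455 + L) = √(5*192455 - 16110) = √(962275 - 16110) = √946165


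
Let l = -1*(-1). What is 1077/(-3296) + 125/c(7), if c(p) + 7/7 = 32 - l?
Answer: 37969/9888 ≈ 3.8399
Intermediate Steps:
l = 1
c(p) = 30 (c(p) = -1 + (32 - 1*1) = -1 + (32 - 1) = -1 + 31 = 30)
1077/(-3296) + 125/c(7) = 1077/(-3296) + 125/30 = 1077*(-1/3296) + 125*(1/30) = -1077/3296 + 25/6 = 37969/9888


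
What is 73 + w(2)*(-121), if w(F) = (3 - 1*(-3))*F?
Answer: -1379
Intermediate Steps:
w(F) = 6*F (w(F) = (3 + 3)*F = 6*F)
73 + w(2)*(-121) = 73 + (6*2)*(-121) = 73 + 12*(-121) = 73 - 1452 = -1379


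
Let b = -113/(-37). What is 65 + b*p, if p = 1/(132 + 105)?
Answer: 570098/8769 ≈ 65.013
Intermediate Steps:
b = 113/37 (b = -113*(-1/37) = 113/37 ≈ 3.0541)
p = 1/237 ≈ 0.0042194
65 + b*p = 65 + (113/37)*(1/237) = 65 + 113/8769 = 570098/8769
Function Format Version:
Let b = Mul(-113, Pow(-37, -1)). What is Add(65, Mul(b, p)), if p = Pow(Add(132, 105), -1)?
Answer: Rational(570098, 8769) ≈ 65.013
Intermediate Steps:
b = Rational(113, 37) (b = Mul(-113, Rational(-1, 37)) = Rational(113, 37) ≈ 3.0541)
p = Rational(1, 237) (p = Pow(237, -1) = Rational(1, 237) ≈ 0.0042194)
Add(65, Mul(b, p)) = Add(65, Mul(Rational(113, 37), Rational(1, 237))) = Add(65, Rational(113, 8769)) = Rational(570098, 8769)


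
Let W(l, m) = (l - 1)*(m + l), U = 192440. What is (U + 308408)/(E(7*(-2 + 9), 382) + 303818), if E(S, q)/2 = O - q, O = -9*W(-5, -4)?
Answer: 10888/6567 ≈ 1.6580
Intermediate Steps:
W(l, m) = (-1 + l)*(l + m)
O = -486 (O = -9*((-5)**2 - 1*(-5) - 1*(-4) - 5*(-4)) = -9*(25 + 5 + 4 + 20) = -9*54 = -486)
E(S, q) = -972 - 2*q (E(S, q) = 2*(-486 - q) = -972 - 2*q)
(U + 308408)/(E(7*(-2 + 9), 382) + 303818) = (192440 + 308408)/((-972 - 2*382) + 303818) = 500848/((-972 - 764) + 303818) = 500848/(-1736 + 303818) = 500848/302082 = 500848*(1/302082) = 10888/6567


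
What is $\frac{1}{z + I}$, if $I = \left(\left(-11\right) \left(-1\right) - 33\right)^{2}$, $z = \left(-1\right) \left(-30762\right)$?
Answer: $\frac{1}{31246} \approx 3.2004 \cdot 10^{-5}$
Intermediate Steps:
$z = 30762$
$I = 484$ ($I = \left(11 - 33\right)^{2} = \left(-22\right)^{2} = 484$)
$\frac{1}{z + I} = \frac{1}{30762 + 484} = \frac{1}{31246}$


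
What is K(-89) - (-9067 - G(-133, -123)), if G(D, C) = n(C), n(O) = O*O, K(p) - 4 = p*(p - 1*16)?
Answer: 33545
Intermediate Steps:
K(p) = 4 + p*(-16 + p) (K(p) = 4 + p*(p - 1*16) = 4 + p*(p - 16) = 4 + p*(-16 + p))
n(O) = O²
G(D, C) = C²
K(-89) - (-9067 - G(-133, -123)) = (4 + (-89)² - 16*(-89)) - (-9067 - 1*(-123)²) = (4 + 7921 + 1424) - (-9067 - 1*15129) = 9349 - (-9067 - 15129) = 9349 - 1*(-24196) = 9349 + 24196 = 33545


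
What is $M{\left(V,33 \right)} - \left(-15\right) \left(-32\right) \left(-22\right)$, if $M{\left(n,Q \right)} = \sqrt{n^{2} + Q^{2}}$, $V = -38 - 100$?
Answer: $10560 + 3 \sqrt{2237} \approx 10702.0$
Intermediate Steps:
$V = -138$
$M{\left(n,Q \right)} = \sqrt{Q^{2} + n^{2}}$
$M{\left(V,33 \right)} - \left(-15\right) \left(-32\right) \left(-22\right) = \sqrt{33^{2} + \left(-138\right)^{2}} - \left(-15\right) \left(-32\right) \left(-22\right) = \sqrt{1089 + 19044} - 480 \left(-22\right) = \sqrt{20133} - -10560 = 3 \sqrt{2237} + 10560 = 10560 + 3 \sqrt{2237}$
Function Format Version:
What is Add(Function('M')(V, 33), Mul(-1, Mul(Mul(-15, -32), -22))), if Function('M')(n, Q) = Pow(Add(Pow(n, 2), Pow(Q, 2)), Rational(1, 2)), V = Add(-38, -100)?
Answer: Add(10560, Mul(3, Pow(2237, Rational(1, 2)))) ≈ 10702.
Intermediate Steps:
V = -138
Function('M')(n, Q) = Pow(Add(Pow(Q, 2), Pow(n, 2)), Rational(1, 2))
Add(Function('M')(V, 33), Mul(-1, Mul(Mul(-15, -32), -22))) = Add(Pow(Add(Pow(33, 2), Pow(-138, 2)), Rational(1, 2)), Mul(-1, Mul(Mul(-15, -32), -22))) = Add(Pow(Add(1089, 19044), Rational(1, 2)), Mul(-1, Mul(480, -22))) = Add(Pow(20133, Rational(1, 2)), Mul(-1, -10560)) = Add(Mul(3, Pow(2237, Rational(1, 2))), 10560) = Add(10560, Mul(3, Pow(2237, Rational(1, 2))))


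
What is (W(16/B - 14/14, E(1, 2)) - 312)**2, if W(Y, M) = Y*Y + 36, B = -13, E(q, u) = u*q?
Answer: 2097914809/28561 ≈ 73454.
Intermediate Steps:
E(q, u) = q*u
W(Y, M) = 36 + Y**2 (W(Y, M) = Y**2 + 36 = 36 + Y**2)
(W(16/B - 14/14, E(1, 2)) - 312)**2 = ((36 + (16/(-13) - 14/14)**2) - 312)**2 = ((36 + (16*(-1/13) - 14*1/14)**2) - 312)**2 = ((36 + (-16/13 - 1)**2) - 312)**2 = ((36 + (-29/13)**2) - 312)**2 = ((36 + 841/169) - 312)**2 = (6925/169 - 312)**2 = (-45803/169)**2 = 2097914809/28561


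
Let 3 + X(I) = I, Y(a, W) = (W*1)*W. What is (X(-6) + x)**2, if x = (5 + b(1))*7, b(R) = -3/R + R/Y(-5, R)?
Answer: 144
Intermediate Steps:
Y(a, W) = W**2 (Y(a, W) = W*W = W**2)
X(I) = -3 + I
b(R) = -2/R (b(R) = -3/R + R/(R**2) = -3/R + R/R**2 = -3/R + 1/R = -2/R)
x = 21 (x = (5 - 2/1)*7 = (5 - 2*1)*7 = (5 - 2)*7 = 3*7 = 21)
(X(-6) + x)**2 = ((-3 - 6) + 21)**2 = (-9 + 21)**2 = 12**2 = 144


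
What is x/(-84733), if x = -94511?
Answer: 94511/84733 ≈ 1.1154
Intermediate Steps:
x/(-84733) = -94511/(-84733) = -94511*(-1/84733) = 94511/84733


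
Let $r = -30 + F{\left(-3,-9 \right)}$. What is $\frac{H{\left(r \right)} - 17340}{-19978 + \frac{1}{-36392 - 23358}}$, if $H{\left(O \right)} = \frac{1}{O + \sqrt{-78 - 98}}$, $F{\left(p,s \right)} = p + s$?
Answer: $\frac{33499476825}{38595831199} + \frac{11950 i \sqrt{11}}{115787493597} \approx 0.86796 + 3.423 \cdot 10^{-7} i$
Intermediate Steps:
$r = -42$ ($r = -30 - 12 = -42$)
$H{\left(O \right)} = \frac{1}{O + 4 i \sqrt{11}}$ ($H{\left(O \right)} = \frac{1}{O + \sqrt{-176}} = \frac{1}{O + 4 i \sqrt{11}}$)
$\frac{H{\left(r \right)} - 17340}{-19978 + \frac{1}{-36392 - 23358}} = \frac{\frac{1}{-42 + 4 i \sqrt{11}} - 17340}{-19978 + \frac{1}{-36392 - 23358}} = \frac{-17340 + \frac{1}{-42 + 4 i \sqrt{11}}}{-19978 + \frac{1}{-59750}} = \frac{-17340 + \frac{1}{-42 + 4 i \sqrt{11}}}{-19978 - \frac{1}{59750}} = \frac{-17340 + \frac{1}{-42 + 4 i \sqrt{11}}}{- \frac{1193685501}{59750}} = \left(-17340 + \frac{1}{-42 + 4 i \sqrt{11}}\right) \left(- \frac{59750}{1193685501}\right) = \frac{345355000}{397895167} - \frac{59750}{1193685501 \left(-42 + 4 i \sqrt{11}\right)}$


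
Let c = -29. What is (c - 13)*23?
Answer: -966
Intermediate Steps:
(c - 13)*23 = (-29 - 13)*23 = -42*23 = -966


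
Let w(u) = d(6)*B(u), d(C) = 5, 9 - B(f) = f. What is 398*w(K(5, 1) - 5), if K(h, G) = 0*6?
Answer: 27860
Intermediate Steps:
K(h, G) = 0
B(f) = 9 - f
w(u) = 45 - 5*u (w(u) = 5*(9 - u) = 45 - 5*u)
398*w(K(5, 1) - 5) = 398*(45 - 5*(0 - 5)) = 398*(45 - 5*(-5)) = 398*(45 + 25) = 398*70 = 27860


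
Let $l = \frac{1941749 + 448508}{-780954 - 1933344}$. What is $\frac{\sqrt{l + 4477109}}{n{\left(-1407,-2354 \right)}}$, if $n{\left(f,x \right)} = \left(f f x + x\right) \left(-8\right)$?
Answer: $\frac{\sqrt{1319388295771187562}}{20238223238460480} \approx 5.6756 \cdot 10^{-8}$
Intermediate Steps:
$n{\left(f,x \right)} = - 8 x - 8 x f^{2}$ ($n{\left(f,x \right)} = \left(f^{2} x + x\right) \left(-8\right) = \left(x f^{2} + x\right) \left(-8\right) = \left(x + x f^{2}\right) \left(-8\right) = - 8 x - 8 x f^{2}$)
$l = - \frac{2390257}{2714298}$ ($l = \frac{2390257}{-2714298} = 2390257 \left(- \frac{1}{2714298}\right) = - \frac{2390257}{2714298} \approx -0.88062$)
$\frac{\sqrt{l + 4477109}}{n{\left(-1407,-2354 \right)}} = \frac{\sqrt{- \frac{2390257}{2714298} + 4477109}}{\left(-8\right) \left(-2354\right) \left(1 + \left(-1407\right)^{2}\right)} = \frac{\sqrt{\frac{12152205614225}{2714298}}}{\left(-8\right) \left(-2354\right) \left(1 + 1979649\right)} = \frac{\frac{5}{2714298} \sqrt{1319388295771187562}}{\left(-8\right) \left(-2354\right) 1979650} = \frac{\frac{5}{2714298} \sqrt{1319388295771187562}}{37280768800} = \frac{5 \sqrt{1319388295771187562}}{2714298} \cdot \frac{1}{37280768800} = \frac{\sqrt{1319388295771187562}}{20238223238460480}$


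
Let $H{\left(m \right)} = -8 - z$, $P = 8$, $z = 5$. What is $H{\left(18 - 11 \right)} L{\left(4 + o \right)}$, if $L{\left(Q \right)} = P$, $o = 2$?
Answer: $-104$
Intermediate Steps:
$H{\left(m \right)} = -13$ ($H{\left(m \right)} = -8 - 5 = -13$)
$L{\left(Q \right)} = 8$
$H{\left(18 - 11 \right)} L{\left(4 + o \right)} = \left(-13\right) 8 = -104$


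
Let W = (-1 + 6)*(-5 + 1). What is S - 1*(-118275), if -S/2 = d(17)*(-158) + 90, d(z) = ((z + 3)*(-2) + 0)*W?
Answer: 370895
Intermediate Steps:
W = -20 (W = 5*(-4) = -20)
d(z) = 120 + 40*z (d(z) = ((z + 3)*(-2) + 0)*(-20) = ((3 + z)*(-2) + 0)*(-20) = ((-6 - 2*z) + 0)*(-20) = (-6 - 2*z)*(-20) = 120 + 40*z)
S = 252620 (S = -2*((120 + 40*17)*(-158) + 90) = -2*((120 + 680)*(-158) + 90) = -2*(800*(-158) + 90) = -2*(-126400 + 90) = -2*(-126310) = 252620)
S - 1*(-118275) = 252620 - 1*(-118275) = 252620 + 118275 = 370895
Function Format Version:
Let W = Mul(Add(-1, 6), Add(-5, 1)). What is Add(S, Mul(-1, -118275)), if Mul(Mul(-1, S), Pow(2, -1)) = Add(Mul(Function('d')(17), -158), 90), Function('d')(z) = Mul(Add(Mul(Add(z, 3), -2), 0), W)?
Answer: 370895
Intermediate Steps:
W = -20 (W = Mul(5, -4) = -20)
Function('d')(z) = Add(120, Mul(40, z)) (Function('d')(z) = Mul(Add(Mul(Add(z, 3), -2), 0), -20) = Mul(Add(Mul(Add(3, z), -2), 0), -20) = Mul(Add(Add(-6, Mul(-2, z)), 0), -20) = Mul(Add(-6, Mul(-2, z)), -20) = Add(120, Mul(40, z)))
S = 252620 (S = Mul(-2, Add(Mul(Add(120, Mul(40, 17)), -158), 90)) = Mul(-2, Add(Mul(Add(120, 680), -158), 90)) = Mul(-2, Add(Mul(800, -158), 90)) = Mul(-2, Add(-126400, 90)) = Mul(-2, -126310) = 252620)
Add(S, Mul(-1, -118275)) = Add(252620, Mul(-1, -118275)) = Add(252620, 118275) = 370895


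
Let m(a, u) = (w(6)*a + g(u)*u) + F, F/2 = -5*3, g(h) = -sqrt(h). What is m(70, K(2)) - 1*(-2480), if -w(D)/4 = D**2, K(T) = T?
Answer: -7630 - 2*sqrt(2) ≈ -7632.8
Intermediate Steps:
w(D) = -4*D**2
F = -30 (F = 2*(-5*3) = 2*(-15) = -30)
m(a, u) = -30 - u**(3/2) - 144*a (m(a, u) = ((-4*6**2)*a + (-sqrt(u))*u) - 30 = ((-4*36)*a - u**(3/2)) - 30 = (-144*a - u**(3/2)) - 30 = (-u**(3/2) - 144*a) - 30 = -30 - u**(3/2) - 144*a)
m(70, K(2)) - 1*(-2480) = (-30 - 2**(3/2) - 144*70) - 1*(-2480) = (-30 - 2*sqrt(2) - 10080) + 2480 = (-10110 - 2*sqrt(2)) + 2480 = -7630 - 2*sqrt(2)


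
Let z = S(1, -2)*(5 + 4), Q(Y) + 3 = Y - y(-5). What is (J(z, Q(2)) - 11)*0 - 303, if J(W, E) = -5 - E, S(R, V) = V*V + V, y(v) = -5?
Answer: -303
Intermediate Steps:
Q(Y) = 2 + Y (Q(Y) = -3 + (Y - 1*(-5)) = -3 + (Y + 5) = -3 + (5 + Y) = 2 + Y)
S(R, V) = V + V**2 (S(R, V) = V**2 + V = V + V**2)
z = 18 (z = (-2*(1 - 2))*(5 + 4) = -2*(-1)*9 = 2*9 = 18)
(J(z, Q(2)) - 11)*0 - 303 = ((-5 - (2 + 2)) - 11)*0 - 303 = ((-5 - 1*4) - 11)*0 - 303 = ((-5 - 4) - 11)*0 - 303 = (-9 - 11)*0 - 303 = -20*0 - 303 = 0 - 303 = -303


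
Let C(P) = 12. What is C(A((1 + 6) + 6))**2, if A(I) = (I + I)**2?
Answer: 144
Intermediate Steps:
A(I) = 4*I**2 (A(I) = (2*I)**2 = 4*I**2)
C(A((1 + 6) + 6))**2 = 12**2 = 144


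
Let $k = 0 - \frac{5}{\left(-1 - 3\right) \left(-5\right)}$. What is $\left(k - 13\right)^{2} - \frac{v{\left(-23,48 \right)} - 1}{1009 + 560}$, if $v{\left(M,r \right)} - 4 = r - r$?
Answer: $\frac{1469091}{8368} \approx 175.56$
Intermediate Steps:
$v{\left(M,r \right)} = 4$ ($v{\left(M,r \right)} = 4 + \left(r - r\right) = 4 + 0 = 4$)
$k = - \frac{1}{4}$ ($k = 0 - \frac{5}{\left(-4\right) \left(-5\right)} = 0 - \frac{5}{20} = 0 - \frac{1}{4} = - \frac{1}{4} \approx -0.25$)
$\left(k - 13\right)^{2} - \frac{v{\left(-23,48 \right)} - 1}{1009 + 560} = \left(- \frac{1}{4} - 13\right)^{2} - \frac{4 - 1}{1009 + 560} = \left(- \frac{53}{4}\right)^{2} - \frac{3}{1569} = \frac{2809}{16} - 3 \cdot \frac{1}{1569} = \frac{2809}{16} - \frac{1}{523} = \frac{1469091}{8368}$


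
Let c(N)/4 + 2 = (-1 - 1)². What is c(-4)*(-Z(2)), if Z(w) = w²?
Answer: -32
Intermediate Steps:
c(N) = 8 (c(N) = -8 + 4*(-1 - 1)² = -8 + 4*(-2)² = -8 + 4*4 = -8 + 16 = 8)
c(-4)*(-Z(2)) = 8*(-1*2²) = 8*(-1*4) = 8*(-4) = -32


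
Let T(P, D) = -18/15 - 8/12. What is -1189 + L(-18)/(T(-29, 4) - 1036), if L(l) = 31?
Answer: -18510817/15568 ≈ -1189.0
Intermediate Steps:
T(P, D) = -28/15 (T(P, D) = -18*1/15 - 8*1/12 = -6/5 - 2/3 = -28/15)
-1189 + L(-18)/(T(-29, 4) - 1036) = -1189 + 31/(-28/15 - 1036) = -1189 + 31/(-15568/15) = -1189 + 31*(-15/15568) = -1189 - 465/15568 = -18510817/15568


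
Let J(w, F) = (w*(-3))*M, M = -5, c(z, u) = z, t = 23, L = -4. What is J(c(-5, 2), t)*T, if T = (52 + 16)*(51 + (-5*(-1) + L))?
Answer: -265200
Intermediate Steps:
J(w, F) = 15*w (J(w, F) = (w*(-3))*(-5) = -3*w*(-5) = 15*w)
T = 3536 (T = (52 + 16)*(51 + (-5*(-1) - 4)) = 68*(51 + (5 - 4)) = 68*(51 + 1) = 68*52 = 3536)
J(c(-5, 2), t)*T = (15*(-5))*3536 = -75*3536 = -265200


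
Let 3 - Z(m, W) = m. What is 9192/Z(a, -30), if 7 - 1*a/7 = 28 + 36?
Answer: 1532/67 ≈ 22.866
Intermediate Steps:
a = -399 (a = 49 - 7*(28 + 36) = 49 - 7*64 = 49 - 448 = -399)
Z(m, W) = 3 - m
9192/Z(a, -30) = 9192/(3 - 1*(-399)) = 9192/(3 + 399) = 9192/402 = 9192*(1/402) = 1532/67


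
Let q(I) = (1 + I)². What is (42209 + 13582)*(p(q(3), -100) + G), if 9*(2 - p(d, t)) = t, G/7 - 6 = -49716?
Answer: -19412862788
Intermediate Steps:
G = -347970 (G = 42 + 7*(-49716) = 42 - 348012 = -347970)
p(d, t) = 2 - t/9
(42209 + 13582)*(p(q(3), -100) + G) = (42209 + 13582)*((2 - ⅑*(-100)) - 347970) = 55791*((2 + 100/9) - 347970) = 55791*(118/9 - 347970) = 55791*(-3131612/9) = -19412862788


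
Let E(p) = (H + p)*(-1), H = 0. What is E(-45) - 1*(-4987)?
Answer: 5032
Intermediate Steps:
E(p) = -p (E(p) = (0 + p)*(-1) = p*(-1) = -p)
E(-45) - 1*(-4987) = -1*(-45) - 1*(-4987) = 45 + 4987 = 5032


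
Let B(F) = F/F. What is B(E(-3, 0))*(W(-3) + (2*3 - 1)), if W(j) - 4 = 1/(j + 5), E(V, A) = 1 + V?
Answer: 19/2 ≈ 9.5000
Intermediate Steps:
W(j) = 4 + 1/(5 + j) (W(j) = 4 + 1/(j + 5) = 4 + 1/(5 + j))
B(F) = 1
B(E(-3, 0))*(W(-3) + (2*3 - 1)) = 1*((21 + 4*(-3))/(5 - 3) + (2*3 - 1)) = 1*((21 - 12)/2 + (6 - 1)) = 1*((½)*9 + 5) = 1*(9/2 + 5) = 1*(19/2) = 19/2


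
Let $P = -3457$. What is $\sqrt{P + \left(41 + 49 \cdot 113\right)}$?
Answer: $\sqrt{2121} \approx 46.054$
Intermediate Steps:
$\sqrt{P + \left(41 + 49 \cdot 113\right)} = \sqrt{-3457 + \left(41 + 49 \cdot 113\right)} = \sqrt{-3457 + \left(41 + 5537\right)} = \sqrt{-3457 + 5578} = \sqrt{2121}$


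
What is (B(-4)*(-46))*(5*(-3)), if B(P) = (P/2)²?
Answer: 2760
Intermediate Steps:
B(P) = P²/4 (B(P) = (P*(½))² = (P/2)² = P²/4)
(B(-4)*(-46))*(5*(-3)) = (((¼)*(-4)²)*(-46))*(5*(-3)) = (((¼)*16)*(-46))*(-15) = (4*(-46))*(-15) = -184*(-15) = 2760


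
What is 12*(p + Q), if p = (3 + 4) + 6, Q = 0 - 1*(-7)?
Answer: 240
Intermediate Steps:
Q = 7 (Q = 0 + 7 = 7)
p = 13 (p = 7 + 6 = 13)
12*(p + Q) = 12*(13 + 7) = 12*20 = 240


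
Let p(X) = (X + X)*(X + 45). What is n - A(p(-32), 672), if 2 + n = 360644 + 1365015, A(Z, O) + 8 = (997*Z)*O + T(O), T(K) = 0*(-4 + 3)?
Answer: 559152353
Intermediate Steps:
T(K) = 0 (T(K) = 0*(-1) = 0)
p(X) = 2*X*(45 + X) (p(X) = (2*X)*(45 + X) = 2*X*(45 + X))
A(Z, O) = -8 + 997*O*Z (A(Z, O) = -8 + ((997*Z)*O + 0) = -8 + (997*O*Z + 0) = -8 + 997*O*Z)
n = 1725657 (n = -2 + (360644 + 1365015) = -2 + 1725659 = 1725657)
n - A(p(-32), 672) = 1725657 - (-8 + 997*672*(2*(-32)*(45 - 32))) = 1725657 - (-8 + 997*672*(2*(-32)*13)) = 1725657 - (-8 + 997*672*(-832)) = 1725657 - (-8 - 557426688) = 1725657 - 1*(-557426696) = 1725657 + 557426696 = 559152353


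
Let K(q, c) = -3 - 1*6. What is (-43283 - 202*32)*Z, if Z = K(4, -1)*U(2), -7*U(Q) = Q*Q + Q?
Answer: -2686338/7 ≈ -3.8376e+5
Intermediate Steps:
K(q, c) = -9 (K(q, c) = -3 - 6 = -9)
U(Q) = -Q/7 - Q²/7 (U(Q) = -(Q*Q + Q)/7 = -(Q² + Q)/7 = -(Q + Q²)/7 = -Q/7 - Q²/7)
Z = 54/7 (Z = -(-9)*2*(1 + 2)/7 = -(-9)*2*3/7 = -9*(-6/7) = 54/7 ≈ 7.7143)
(-43283 - 202*32)*Z = (-43283 - 202*32)*(54/7) = (-43283 - 6464)*(54/7) = -49747*54/7 = -2686338/7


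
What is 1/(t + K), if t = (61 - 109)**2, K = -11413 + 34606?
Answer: 1/25497 ≈ 3.9220e-5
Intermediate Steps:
K = 23193
t = 2304 (t = (-48)**2 = 2304)
1/(t + K) = 1/(2304 + 23193) = 1/25497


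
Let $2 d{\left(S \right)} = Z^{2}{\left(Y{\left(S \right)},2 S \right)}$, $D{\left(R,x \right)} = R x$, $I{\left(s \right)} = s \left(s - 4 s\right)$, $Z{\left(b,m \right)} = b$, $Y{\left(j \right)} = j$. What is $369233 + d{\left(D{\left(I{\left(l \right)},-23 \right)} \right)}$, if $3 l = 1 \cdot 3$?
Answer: $\frac{743227}{2} \approx 3.7161 \cdot 10^{5}$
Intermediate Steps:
$l = 1$ ($l = \frac{1 \cdot 3}{3} = \frac{1}{3} \cdot 3 = 1$)
$I{\left(s \right)} = - 3 s^{2}$ ($I{\left(s \right)} = s \left(- 3 s\right) = - 3 s^{2}$)
$d{\left(S \right)} = \frac{S^{2}}{2}$
$369233 + d{\left(D{\left(I{\left(l \right)},-23 \right)} \right)} = 369233 + \frac{\left(- 3 \cdot 1^{2} \left(-23\right)\right)^{2}}{2} = 369233 + \frac{\left(\left(-3\right) 1 \left(-23\right)\right)^{2}}{2} = 369233 + \frac{\left(\left(-3\right) \left(-23\right)\right)^{2}}{2} = 369233 + \frac{69^{2}}{2} = 369233 + \frac{1}{2} \cdot 4761 = 369233 + \frac{4761}{2} = \frac{743227}{2}$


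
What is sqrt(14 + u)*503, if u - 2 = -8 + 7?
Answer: 503*sqrt(15) ≈ 1948.1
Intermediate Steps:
u = 1 (u = 2 + (-8 + 7) = 2 - 1 = 1)
sqrt(14 + u)*503 = sqrt(14 + 1)*503 = sqrt(15)*503 = 503*sqrt(15)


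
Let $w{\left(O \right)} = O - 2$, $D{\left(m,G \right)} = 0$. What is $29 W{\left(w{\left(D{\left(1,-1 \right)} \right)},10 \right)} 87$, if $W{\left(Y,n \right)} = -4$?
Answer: $-10092$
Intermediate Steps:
$w{\left(O \right)} = -2 + O$
$29 W{\left(w{\left(D{\left(1,-1 \right)} \right)},10 \right)} 87 = 29 \left(-4\right) 87 = \left(-116\right) 87 = -10092$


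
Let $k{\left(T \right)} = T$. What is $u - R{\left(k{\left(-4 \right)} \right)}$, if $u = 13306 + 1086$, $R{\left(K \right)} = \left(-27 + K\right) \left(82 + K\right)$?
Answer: $16810$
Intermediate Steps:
$u = 14392$
$u - R{\left(k{\left(-4 \right)} \right)} = 14392 - \left(-2214 + \left(-4\right)^{2} + 55 \left(-4\right)\right) = 14392 - \left(-2214 + 16 - 220\right) = 14392 - -2418 = 14392 + 2418 = 16810$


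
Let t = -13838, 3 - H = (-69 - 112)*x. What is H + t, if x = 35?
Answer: -7500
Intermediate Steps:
H = 6338 (H = 3 - (-69 - 112)*35 = 3 - (-181)*35 = 3 - 1*(-6335) = 3 + 6335 = 6338)
H + t = 6338 - 13838 = -7500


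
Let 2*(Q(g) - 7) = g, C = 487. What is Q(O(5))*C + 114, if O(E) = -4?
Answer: 2549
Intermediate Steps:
Q(g) = 7 + g/2
Q(O(5))*C + 114 = (7 + (1/2)*(-4))*487 + 114 = (7 - 2)*487 + 114 = 5*487 + 114 = 2435 + 114 = 2549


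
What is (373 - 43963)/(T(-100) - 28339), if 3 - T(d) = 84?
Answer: 4359/2842 ≈ 1.5338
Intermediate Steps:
T(d) = -81 (T(d) = 3 - 1*84 = 3 - 84 = -81)
(373 - 43963)/(T(-100) - 28339) = (373 - 43963)/(-81 - 28339) = -43590/(-28420) = -43590*(-1/28420) = 4359/2842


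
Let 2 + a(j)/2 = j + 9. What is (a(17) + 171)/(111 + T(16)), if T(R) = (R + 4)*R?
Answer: 219/431 ≈ 0.50812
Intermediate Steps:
a(j) = 14 + 2*j (a(j) = -4 + 2*(j + 9) = -4 + 2*(9 + j) = -4 + (18 + 2*j) = 14 + 2*j)
T(R) = R*(4 + R) (T(R) = (4 + R)*R = R*(4 + R))
(a(17) + 171)/(111 + T(16)) = ((14 + 2*17) + 171)/(111 + 16*(4 + 16)) = ((14 + 34) + 171)/(111 + 16*20) = (48 + 171)/(111 + 320) = 219/431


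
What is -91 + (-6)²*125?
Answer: 4409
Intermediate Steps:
-91 + (-6)²*125 = -91 + 36*125 = -91 + 4500 = 4409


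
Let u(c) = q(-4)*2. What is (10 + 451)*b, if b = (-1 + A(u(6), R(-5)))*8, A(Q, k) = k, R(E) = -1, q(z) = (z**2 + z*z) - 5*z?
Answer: -7376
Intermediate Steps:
q(z) = -5*z + 2*z**2 (q(z) = (z**2 + z**2) - 5*z = 2*z**2 - 5*z = -5*z + 2*z**2)
u(c) = 104 (u(c) = -4*(-5 + 2*(-4))*2 = -4*(-5 - 8)*2 = -4*(-13)*2 = 52*2 = 104)
b = -16 (b = (-1 - 1)*8 = -2*8 = -16)
(10 + 451)*b = (10 + 451)*(-16) = 461*(-16) = -7376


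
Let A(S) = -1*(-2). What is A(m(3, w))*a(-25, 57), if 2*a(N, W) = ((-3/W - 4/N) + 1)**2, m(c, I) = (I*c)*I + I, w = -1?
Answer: 276676/225625 ≈ 1.2263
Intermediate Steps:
m(c, I) = I + c*I**2 (m(c, I) = c*I**2 + I = I + c*I**2)
A(S) = 2
a(N, W) = (1 - 4/N - 3/W)**2/2 (a(N, W) = ((-3/W - 4/N) + 1)**2/2 = ((-4/N - 3/W) + 1)**2/2 = (1 - 4/N - 3/W)**2/2)
A(m(3, w))*a(-25, 57) = 2*((1/2)*(3*(-25) + 4*57 - 1*(-25)*57)**2/((-25)**2*57**2)) = 2*((1/2)*(1/625)*(1/3249)*(-75 + 228 + 1425)**2) = 2*((1/2)*(1/625)*(1/3249)*1578**2) = 2*((1/2)*(1/625)*(1/3249)*2490084) = 2*(138338/225625) = 276676/225625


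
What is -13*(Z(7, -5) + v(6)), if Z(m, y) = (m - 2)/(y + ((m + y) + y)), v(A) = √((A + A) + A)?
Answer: 65/8 - 39*√2 ≈ -47.029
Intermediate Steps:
v(A) = √3*√A (v(A) = √(2*A + A) = √(3*A) = √3*√A)
Z(m, y) = (-2 + m)/(m + 3*y) (Z(m, y) = (-2 + m)/(y + (m + 2*y)) = (-2 + m)/(m + 3*y))
-13*(Z(7, -5) + v(6)) = -13*((-2 + 7)/(7 + 3*(-5)) + √3*√6) = -13*(5/(7 - 15) + 3*√2) = -13*(5/(-8) + 3*√2) = -13*(-⅛*5 + 3*√2) = -13*(-5/8 + 3*√2) = 65/8 - 39*√2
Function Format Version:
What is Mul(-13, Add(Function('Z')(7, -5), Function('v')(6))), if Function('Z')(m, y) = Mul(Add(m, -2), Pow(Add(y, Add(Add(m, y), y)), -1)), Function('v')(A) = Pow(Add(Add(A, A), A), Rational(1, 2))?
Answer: Add(Rational(65, 8), Mul(-39, Pow(2, Rational(1, 2)))) ≈ -47.029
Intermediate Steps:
Function('v')(A) = Mul(Pow(3, Rational(1, 2)), Pow(A, Rational(1, 2))) (Function('v')(A) = Pow(Add(Mul(2, A), A), Rational(1, 2)) = Pow(Mul(3, A), Rational(1, 2)) = Mul(Pow(3, Rational(1, 2)), Pow(A, Rational(1, 2))))
Function('Z')(m, y) = Mul(Pow(Add(m, Mul(3, y)), -1), Add(-2, m)) (Function('Z')(m, y) = Mul(Add(-2, m), Pow(Add(y, Add(m, Mul(2, y))), -1)) = Mul(Add(-2, m), Pow(Add(m, Mul(3, y)), -1)) = Mul(Pow(Add(m, Mul(3, y)), -1), Add(-2, m)))
Mul(-13, Add(Function('Z')(7, -5), Function('v')(6))) = Mul(-13, Add(Mul(Pow(Add(7, Mul(3, -5)), -1), Add(-2, 7)), Mul(Pow(3, Rational(1, 2)), Pow(6, Rational(1, 2))))) = Mul(-13, Add(Mul(Pow(Add(7, -15), -1), 5), Mul(3, Pow(2, Rational(1, 2))))) = Mul(-13, Add(Mul(Pow(-8, -1), 5), Mul(3, Pow(2, Rational(1, 2))))) = Mul(-13, Add(Mul(Rational(-1, 8), 5), Mul(3, Pow(2, Rational(1, 2))))) = Mul(-13, Add(Rational(-5, 8), Mul(3, Pow(2, Rational(1, 2))))) = Add(Rational(65, 8), Mul(-39, Pow(2, Rational(1, 2))))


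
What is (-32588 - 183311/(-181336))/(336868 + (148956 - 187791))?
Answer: -5909194257/54044112088 ≈ -0.10934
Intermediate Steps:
(-32588 - 183311/(-181336))/(336868 + (148956 - 187791)) = (-32588 - 183311*(-1/181336))/(336868 - 38835) = (-32588 + 183311/181336)/298033 = -5909194257/181336*1/298033 = -5909194257/54044112088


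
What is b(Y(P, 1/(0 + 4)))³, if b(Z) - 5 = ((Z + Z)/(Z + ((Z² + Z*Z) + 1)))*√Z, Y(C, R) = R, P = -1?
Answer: 185193/1331 ≈ 139.14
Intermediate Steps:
b(Z) = 5 + 2*Z^(3/2)/(1 + Z + 2*Z²) (b(Z) = 5 + ((Z + Z)/(Z + ((Z² + Z*Z) + 1)))*√Z = 5 + ((2*Z)/(Z + ((Z² + Z²) + 1)))*√Z = 5 + ((2*Z)/(Z + (2*Z² + 1)))*√Z = 5 + ((2*Z)/(Z + (1 + 2*Z²)))*√Z = 5 + ((2*Z)/(1 + Z + 2*Z²))*√Z = 5 + (2*Z/(1 + Z + 2*Z²))*√Z = 5 + 2*Z^(3/2)/(1 + Z + 2*Z²))
b(Y(P, 1/(0 + 4)))³ = ((5 + 2*(1/(0 + 4))^(3/2) + 5/(0 + 4) + 10*(1/(0 + 4))²)/(1 + 1/(0 + 4) + 2*(1/(0 + 4))²))³ = ((5 + 2*(1/4)^(3/2) + 5/4 + 10*(1/4)²)/(1 + 1/4 + 2*(1/4)²))³ = ((5 + 2*(¼)^(3/2) + 5*(¼) + 10*(¼)²)/(1 + ¼ + 2*(¼)²))³ = ((5 + 2*(⅛) + 5/4 + 10*(1/16))/(1 + ¼ + 2*(1/16)))³ = ((5 + ¼ + 5/4 + 5/8)/(1 + ¼ + ⅛))³ = ((57/8)/(11/8))³ = ((8/11)*(57/8))³ = (57/11)³ = 185193/1331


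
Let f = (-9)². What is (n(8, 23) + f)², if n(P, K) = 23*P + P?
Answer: 74529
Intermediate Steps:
n(P, K) = 24*P
f = 81
(n(8, 23) + f)² = (24*8 + 81)² = (192 + 81)² = 273² = 74529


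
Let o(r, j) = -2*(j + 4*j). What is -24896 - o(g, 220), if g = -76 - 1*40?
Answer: -22696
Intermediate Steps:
g = -116 (g = -76 - 40 = -116)
o(r, j) = -10*j
-24896 - o(g, 220) = -24896 - (-10)*220 = -24896 - 1*(-2200) = -24896 + 2200 = -22696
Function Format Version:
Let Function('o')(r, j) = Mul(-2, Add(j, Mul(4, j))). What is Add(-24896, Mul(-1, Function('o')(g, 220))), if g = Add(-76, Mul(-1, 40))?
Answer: -22696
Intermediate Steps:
g = -116 (g = Add(-76, -40) = -116)
Function('o')(r, j) = Mul(-10, j) (Function('o')(r, j) = Mul(-2, Mul(5, j)) = Mul(-10, j))
Add(-24896, Mul(-1, Function('o')(g, 220))) = Add(-24896, Mul(-1, Mul(-10, 220))) = Add(-24896, Mul(-1, -2200)) = Add(-24896, 2200) = -22696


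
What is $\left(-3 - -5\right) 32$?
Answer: $64$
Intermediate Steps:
$\left(-3 - -5\right) 32 = \left(-3 + 5\right) 32 = 2 \cdot 32 = 64$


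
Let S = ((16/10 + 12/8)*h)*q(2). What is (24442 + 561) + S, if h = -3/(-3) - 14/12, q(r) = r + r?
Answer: 375014/15 ≈ 25001.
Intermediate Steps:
q(r) = 2*r
h = -⅙ (h = -3*(-⅓) - 14*1/12 = 1 - 7/6 = -⅙ ≈ -0.16667)
S = -31/15 (S = ((16/10 + 12/8)*(-⅙))*(2*2) = ((16*(⅒) + 12*(⅛))*(-⅙))*4 = ((8/5 + 3/2)*(-⅙))*4 = ((31/10)*(-⅙))*4 = -31/60*4 = -31/15 ≈ -2.0667)
(24442 + 561) + S = (24442 + 561) - 31/15 = 25003 - 31/15 = 375014/15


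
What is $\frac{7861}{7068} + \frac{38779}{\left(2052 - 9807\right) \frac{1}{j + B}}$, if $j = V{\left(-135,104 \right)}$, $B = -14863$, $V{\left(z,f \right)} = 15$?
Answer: $\frac{452194318479}{6090260} \approx 74249.0$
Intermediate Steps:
$j = 15$
$\frac{7861}{7068} + \frac{38779}{\left(2052 - 9807\right) \frac{1}{j + B}} = \frac{7861}{7068} + \frac{38779}{\left(2052 - 9807\right) \frac{1}{15 - 14863}} = 7861 \cdot \frac{1}{7068} + \frac{38779}{\left(-7755\right) \frac{1}{-14848}} = \frac{7861}{7068} + \frac{38779}{\left(-7755\right) \left(- \frac{1}{14848}\right)} = \frac{7861}{7068} + \frac{38779}{\frac{7755}{14848}} = \frac{7861}{7068} + 38779 \cdot \frac{14848}{7755} = \frac{7861}{7068} + \frac{575790592}{7755} = \frac{452194318479}{6090260}$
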